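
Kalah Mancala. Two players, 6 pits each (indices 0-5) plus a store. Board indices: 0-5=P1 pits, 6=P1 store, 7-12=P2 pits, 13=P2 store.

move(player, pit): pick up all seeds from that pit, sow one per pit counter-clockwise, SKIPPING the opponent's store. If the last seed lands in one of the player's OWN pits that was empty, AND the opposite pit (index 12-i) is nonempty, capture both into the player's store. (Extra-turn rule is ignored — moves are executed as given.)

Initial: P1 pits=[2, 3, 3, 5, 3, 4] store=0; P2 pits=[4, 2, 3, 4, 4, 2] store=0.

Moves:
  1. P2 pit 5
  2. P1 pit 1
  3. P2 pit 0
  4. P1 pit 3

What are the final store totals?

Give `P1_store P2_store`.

Answer: 1 1

Derivation:
Move 1: P2 pit5 -> P1=[3,3,3,5,3,4](0) P2=[4,2,3,4,4,0](1)
Move 2: P1 pit1 -> P1=[3,0,4,6,4,4](0) P2=[4,2,3,4,4,0](1)
Move 3: P2 pit0 -> P1=[3,0,4,6,4,4](0) P2=[0,3,4,5,5,0](1)
Move 4: P1 pit3 -> P1=[3,0,4,0,5,5](1) P2=[1,4,5,5,5,0](1)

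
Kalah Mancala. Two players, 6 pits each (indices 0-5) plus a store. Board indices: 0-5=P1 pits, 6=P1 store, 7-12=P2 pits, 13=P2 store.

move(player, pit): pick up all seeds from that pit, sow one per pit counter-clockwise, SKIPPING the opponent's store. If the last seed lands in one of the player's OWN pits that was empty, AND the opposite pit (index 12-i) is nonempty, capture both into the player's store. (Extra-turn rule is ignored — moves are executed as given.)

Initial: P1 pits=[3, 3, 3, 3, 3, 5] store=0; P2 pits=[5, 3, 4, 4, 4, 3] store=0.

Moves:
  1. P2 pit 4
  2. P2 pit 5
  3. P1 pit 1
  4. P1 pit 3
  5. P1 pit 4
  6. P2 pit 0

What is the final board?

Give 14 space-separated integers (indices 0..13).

Move 1: P2 pit4 -> P1=[4,4,3,3,3,5](0) P2=[5,3,4,4,0,4](1)
Move 2: P2 pit5 -> P1=[5,5,4,3,3,5](0) P2=[5,3,4,4,0,0](2)
Move 3: P1 pit1 -> P1=[5,0,5,4,4,6](1) P2=[5,3,4,4,0,0](2)
Move 4: P1 pit3 -> P1=[5,0,5,0,5,7](2) P2=[6,3,4,4,0,0](2)
Move 5: P1 pit4 -> P1=[5,0,5,0,0,8](3) P2=[7,4,5,4,0,0](2)
Move 6: P2 pit0 -> P1=[6,0,5,0,0,8](3) P2=[0,5,6,5,1,1](3)

Answer: 6 0 5 0 0 8 3 0 5 6 5 1 1 3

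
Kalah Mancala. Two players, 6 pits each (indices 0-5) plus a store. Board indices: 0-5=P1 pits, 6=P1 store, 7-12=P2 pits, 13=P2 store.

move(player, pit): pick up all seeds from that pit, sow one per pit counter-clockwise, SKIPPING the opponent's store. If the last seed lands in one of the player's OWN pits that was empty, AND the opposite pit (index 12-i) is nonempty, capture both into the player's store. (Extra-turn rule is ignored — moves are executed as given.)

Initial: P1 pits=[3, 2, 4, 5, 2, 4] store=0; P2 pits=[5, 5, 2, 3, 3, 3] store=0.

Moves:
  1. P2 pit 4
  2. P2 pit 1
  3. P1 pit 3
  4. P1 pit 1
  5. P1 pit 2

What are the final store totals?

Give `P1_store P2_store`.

Move 1: P2 pit4 -> P1=[4,2,4,5,2,4](0) P2=[5,5,2,3,0,4](1)
Move 2: P2 pit1 -> P1=[4,2,4,5,2,4](0) P2=[5,0,3,4,1,5](2)
Move 3: P1 pit3 -> P1=[4,2,4,0,3,5](1) P2=[6,1,3,4,1,5](2)
Move 4: P1 pit1 -> P1=[4,0,5,0,3,5](5) P2=[6,1,0,4,1,5](2)
Move 5: P1 pit2 -> P1=[4,0,0,1,4,6](6) P2=[7,1,0,4,1,5](2)

Answer: 6 2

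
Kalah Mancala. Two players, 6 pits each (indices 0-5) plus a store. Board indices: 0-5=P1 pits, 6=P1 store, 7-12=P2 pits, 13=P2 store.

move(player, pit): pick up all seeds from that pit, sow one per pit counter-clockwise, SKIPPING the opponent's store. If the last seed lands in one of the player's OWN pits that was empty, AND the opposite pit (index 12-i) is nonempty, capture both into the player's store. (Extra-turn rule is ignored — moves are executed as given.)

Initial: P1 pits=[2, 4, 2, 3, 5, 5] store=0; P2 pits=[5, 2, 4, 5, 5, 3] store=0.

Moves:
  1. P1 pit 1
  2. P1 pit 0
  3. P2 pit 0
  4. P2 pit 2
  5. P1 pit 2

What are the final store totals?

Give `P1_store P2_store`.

Answer: 1 1

Derivation:
Move 1: P1 pit1 -> P1=[2,0,3,4,6,6](0) P2=[5,2,4,5,5,3](0)
Move 2: P1 pit0 -> P1=[0,1,4,4,6,6](0) P2=[5,2,4,5,5,3](0)
Move 3: P2 pit0 -> P1=[0,1,4,4,6,6](0) P2=[0,3,5,6,6,4](0)
Move 4: P2 pit2 -> P1=[1,1,4,4,6,6](0) P2=[0,3,0,7,7,5](1)
Move 5: P1 pit2 -> P1=[1,1,0,5,7,7](1) P2=[0,3,0,7,7,5](1)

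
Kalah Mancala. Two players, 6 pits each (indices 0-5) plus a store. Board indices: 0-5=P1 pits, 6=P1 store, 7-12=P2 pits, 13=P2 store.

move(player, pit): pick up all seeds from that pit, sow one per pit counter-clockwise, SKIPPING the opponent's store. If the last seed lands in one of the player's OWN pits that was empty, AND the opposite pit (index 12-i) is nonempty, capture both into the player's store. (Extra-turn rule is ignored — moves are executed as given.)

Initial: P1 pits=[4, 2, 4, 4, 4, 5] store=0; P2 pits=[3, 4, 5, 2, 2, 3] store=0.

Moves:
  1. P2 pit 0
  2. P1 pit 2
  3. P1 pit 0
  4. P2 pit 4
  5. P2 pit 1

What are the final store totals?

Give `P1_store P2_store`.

Answer: 1 2

Derivation:
Move 1: P2 pit0 -> P1=[4,2,4,4,4,5](0) P2=[0,5,6,3,2,3](0)
Move 2: P1 pit2 -> P1=[4,2,0,5,5,6](1) P2=[0,5,6,3,2,3](0)
Move 3: P1 pit0 -> P1=[0,3,1,6,6,6](1) P2=[0,5,6,3,2,3](0)
Move 4: P2 pit4 -> P1=[0,3,1,6,6,6](1) P2=[0,5,6,3,0,4](1)
Move 5: P2 pit1 -> P1=[0,3,1,6,6,6](1) P2=[0,0,7,4,1,5](2)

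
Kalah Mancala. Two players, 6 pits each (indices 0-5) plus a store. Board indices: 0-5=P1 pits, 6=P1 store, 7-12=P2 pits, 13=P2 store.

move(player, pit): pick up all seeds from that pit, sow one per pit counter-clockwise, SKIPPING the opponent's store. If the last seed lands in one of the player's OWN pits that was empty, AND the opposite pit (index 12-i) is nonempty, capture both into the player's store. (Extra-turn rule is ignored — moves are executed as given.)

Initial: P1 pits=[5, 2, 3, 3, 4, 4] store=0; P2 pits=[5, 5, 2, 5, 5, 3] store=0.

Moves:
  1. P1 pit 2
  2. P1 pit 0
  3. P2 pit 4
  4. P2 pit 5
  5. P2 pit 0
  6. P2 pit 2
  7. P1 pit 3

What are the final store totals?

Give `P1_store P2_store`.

Answer: 1 5

Derivation:
Move 1: P1 pit2 -> P1=[5,2,0,4,5,5](0) P2=[5,5,2,5,5,3](0)
Move 2: P1 pit0 -> P1=[0,3,1,5,6,6](0) P2=[5,5,2,5,5,3](0)
Move 3: P2 pit4 -> P1=[1,4,2,5,6,6](0) P2=[5,5,2,5,0,4](1)
Move 4: P2 pit5 -> P1=[2,5,3,5,6,6](0) P2=[5,5,2,5,0,0](2)
Move 5: P2 pit0 -> P1=[0,5,3,5,6,6](0) P2=[0,6,3,6,1,0](5)
Move 6: P2 pit2 -> P1=[0,5,3,5,6,6](0) P2=[0,6,0,7,2,1](5)
Move 7: P1 pit3 -> P1=[0,5,3,0,7,7](1) P2=[1,7,0,7,2,1](5)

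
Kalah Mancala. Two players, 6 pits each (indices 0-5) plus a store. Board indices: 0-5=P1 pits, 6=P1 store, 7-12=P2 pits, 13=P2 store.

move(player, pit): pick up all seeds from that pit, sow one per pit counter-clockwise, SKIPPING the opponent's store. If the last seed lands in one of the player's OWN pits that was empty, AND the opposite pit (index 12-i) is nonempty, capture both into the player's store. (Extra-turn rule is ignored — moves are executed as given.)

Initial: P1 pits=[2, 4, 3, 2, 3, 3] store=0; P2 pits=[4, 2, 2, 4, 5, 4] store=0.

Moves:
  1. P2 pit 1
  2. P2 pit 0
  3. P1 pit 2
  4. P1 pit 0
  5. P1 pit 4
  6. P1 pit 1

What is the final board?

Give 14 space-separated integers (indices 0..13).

Move 1: P2 pit1 -> P1=[2,4,3,2,3,3](0) P2=[4,0,3,5,5,4](0)
Move 2: P2 pit0 -> P1=[2,4,3,2,3,3](0) P2=[0,1,4,6,6,4](0)
Move 3: P1 pit2 -> P1=[2,4,0,3,4,4](0) P2=[0,1,4,6,6,4](0)
Move 4: P1 pit0 -> P1=[0,5,0,3,4,4](7) P2=[0,1,4,0,6,4](0)
Move 5: P1 pit4 -> P1=[0,5,0,3,0,5](8) P2=[1,2,4,0,6,4](0)
Move 6: P1 pit1 -> P1=[0,0,1,4,1,6](9) P2=[1,2,4,0,6,4](0)

Answer: 0 0 1 4 1 6 9 1 2 4 0 6 4 0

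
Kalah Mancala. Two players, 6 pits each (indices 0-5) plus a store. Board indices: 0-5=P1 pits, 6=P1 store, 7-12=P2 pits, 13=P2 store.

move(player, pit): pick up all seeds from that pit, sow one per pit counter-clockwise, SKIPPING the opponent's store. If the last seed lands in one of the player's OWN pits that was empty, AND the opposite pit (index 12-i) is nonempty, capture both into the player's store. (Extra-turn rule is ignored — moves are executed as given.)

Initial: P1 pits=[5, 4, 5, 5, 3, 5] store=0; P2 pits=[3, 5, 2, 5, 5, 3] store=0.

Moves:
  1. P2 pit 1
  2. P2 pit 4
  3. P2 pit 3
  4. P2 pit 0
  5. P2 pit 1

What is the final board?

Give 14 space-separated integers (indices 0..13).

Answer: 7 6 0 6 3 5 0 0 0 5 0 1 6 11

Derivation:
Move 1: P2 pit1 -> P1=[5,4,5,5,3,5](0) P2=[3,0,3,6,6,4](1)
Move 2: P2 pit4 -> P1=[6,5,6,6,3,5](0) P2=[3,0,3,6,0,5](2)
Move 3: P2 pit3 -> P1=[7,6,7,6,3,5](0) P2=[3,0,3,0,1,6](3)
Move 4: P2 pit0 -> P1=[7,6,0,6,3,5](0) P2=[0,1,4,0,1,6](11)
Move 5: P2 pit1 -> P1=[7,6,0,6,3,5](0) P2=[0,0,5,0,1,6](11)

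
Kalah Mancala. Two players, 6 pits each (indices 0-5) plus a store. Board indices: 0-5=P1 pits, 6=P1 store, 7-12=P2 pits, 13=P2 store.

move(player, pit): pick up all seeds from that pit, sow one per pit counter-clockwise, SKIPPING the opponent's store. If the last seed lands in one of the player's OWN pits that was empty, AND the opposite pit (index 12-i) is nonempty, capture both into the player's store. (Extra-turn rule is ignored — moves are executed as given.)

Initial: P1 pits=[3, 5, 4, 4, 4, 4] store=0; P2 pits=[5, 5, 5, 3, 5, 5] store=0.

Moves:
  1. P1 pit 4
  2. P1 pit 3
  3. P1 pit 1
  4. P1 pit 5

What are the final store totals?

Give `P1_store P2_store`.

Move 1: P1 pit4 -> P1=[3,5,4,4,0,5](1) P2=[6,6,5,3,5,5](0)
Move 2: P1 pit3 -> P1=[3,5,4,0,1,6](2) P2=[7,6,5,3,5,5](0)
Move 3: P1 pit1 -> P1=[3,0,5,1,2,7](3) P2=[7,6,5,3,5,5](0)
Move 4: P1 pit5 -> P1=[3,0,5,1,2,0](4) P2=[8,7,6,4,6,6](0)

Answer: 4 0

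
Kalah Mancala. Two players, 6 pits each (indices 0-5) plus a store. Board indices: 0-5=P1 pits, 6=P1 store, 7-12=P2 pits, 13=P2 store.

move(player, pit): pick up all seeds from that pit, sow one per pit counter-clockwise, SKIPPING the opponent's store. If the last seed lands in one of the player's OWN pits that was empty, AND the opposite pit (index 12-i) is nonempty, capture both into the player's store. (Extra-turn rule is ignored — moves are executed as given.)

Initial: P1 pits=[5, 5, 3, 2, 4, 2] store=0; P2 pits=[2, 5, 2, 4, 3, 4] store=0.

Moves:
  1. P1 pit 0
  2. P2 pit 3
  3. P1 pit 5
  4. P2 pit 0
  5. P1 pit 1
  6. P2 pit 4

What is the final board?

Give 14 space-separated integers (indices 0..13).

Answer: 2 1 1 4 6 1 2 1 7 3 0 0 6 7

Derivation:
Move 1: P1 pit0 -> P1=[0,6,4,3,5,3](0) P2=[2,5,2,4,3,4](0)
Move 2: P2 pit3 -> P1=[1,6,4,3,5,3](0) P2=[2,5,2,0,4,5](1)
Move 3: P1 pit5 -> P1=[1,6,4,3,5,0](1) P2=[3,6,2,0,4,5](1)
Move 4: P2 pit0 -> P1=[1,6,0,3,5,0](1) P2=[0,7,3,0,4,5](6)
Move 5: P1 pit1 -> P1=[1,0,1,4,6,1](2) P2=[1,7,3,0,4,5](6)
Move 6: P2 pit4 -> P1=[2,1,1,4,6,1](2) P2=[1,7,3,0,0,6](7)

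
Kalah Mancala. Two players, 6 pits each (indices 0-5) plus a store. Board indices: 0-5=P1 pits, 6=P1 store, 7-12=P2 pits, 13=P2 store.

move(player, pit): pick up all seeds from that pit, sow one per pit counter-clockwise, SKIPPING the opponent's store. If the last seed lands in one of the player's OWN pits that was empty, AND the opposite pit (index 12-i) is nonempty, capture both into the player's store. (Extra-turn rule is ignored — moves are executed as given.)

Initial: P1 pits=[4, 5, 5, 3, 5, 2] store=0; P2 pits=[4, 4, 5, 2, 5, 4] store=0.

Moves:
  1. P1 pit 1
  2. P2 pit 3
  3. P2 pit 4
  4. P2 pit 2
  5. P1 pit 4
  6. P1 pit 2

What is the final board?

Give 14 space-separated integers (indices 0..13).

Answer: 6 1 0 6 1 5 3 6 6 2 2 1 7 2

Derivation:
Move 1: P1 pit1 -> P1=[4,0,6,4,6,3](1) P2=[4,4,5,2,5,4](0)
Move 2: P2 pit3 -> P1=[4,0,6,4,6,3](1) P2=[4,4,5,0,6,5](0)
Move 3: P2 pit4 -> P1=[5,1,7,5,6,3](1) P2=[4,4,5,0,0,6](1)
Move 4: P2 pit2 -> P1=[6,1,7,5,6,3](1) P2=[4,4,0,1,1,7](2)
Move 5: P1 pit4 -> P1=[6,1,7,5,0,4](2) P2=[5,5,1,2,1,7](2)
Move 6: P1 pit2 -> P1=[6,1,0,6,1,5](3) P2=[6,6,2,2,1,7](2)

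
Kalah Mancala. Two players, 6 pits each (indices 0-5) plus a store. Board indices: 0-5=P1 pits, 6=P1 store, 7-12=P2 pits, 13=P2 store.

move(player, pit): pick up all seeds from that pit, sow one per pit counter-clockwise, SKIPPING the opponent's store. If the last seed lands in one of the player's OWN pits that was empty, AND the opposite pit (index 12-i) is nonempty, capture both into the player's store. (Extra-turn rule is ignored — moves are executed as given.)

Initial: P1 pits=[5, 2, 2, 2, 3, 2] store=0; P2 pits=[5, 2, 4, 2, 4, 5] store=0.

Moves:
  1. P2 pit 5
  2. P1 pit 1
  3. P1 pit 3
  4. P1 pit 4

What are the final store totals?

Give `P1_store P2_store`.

Move 1: P2 pit5 -> P1=[6,3,3,3,3,2](0) P2=[5,2,4,2,4,0](1)
Move 2: P1 pit1 -> P1=[6,0,4,4,4,2](0) P2=[5,2,4,2,4,0](1)
Move 3: P1 pit3 -> P1=[6,0,4,0,5,3](1) P2=[6,2,4,2,4,0](1)
Move 4: P1 pit4 -> P1=[6,0,4,0,0,4](2) P2=[7,3,5,2,4,0](1)

Answer: 2 1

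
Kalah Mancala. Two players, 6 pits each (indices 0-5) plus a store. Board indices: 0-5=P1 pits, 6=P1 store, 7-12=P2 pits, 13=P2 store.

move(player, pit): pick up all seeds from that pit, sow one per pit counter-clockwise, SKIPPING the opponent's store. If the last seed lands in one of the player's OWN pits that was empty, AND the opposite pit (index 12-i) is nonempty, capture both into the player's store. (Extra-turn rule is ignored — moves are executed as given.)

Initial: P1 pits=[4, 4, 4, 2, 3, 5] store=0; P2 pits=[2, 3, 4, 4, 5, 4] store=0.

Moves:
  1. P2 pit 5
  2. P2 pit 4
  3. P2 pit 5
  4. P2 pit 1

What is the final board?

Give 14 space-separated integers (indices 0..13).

Move 1: P2 pit5 -> P1=[5,5,5,2,3,5](0) P2=[2,3,4,4,5,0](1)
Move 2: P2 pit4 -> P1=[6,6,6,2,3,5](0) P2=[2,3,4,4,0,1](2)
Move 3: P2 pit5 -> P1=[6,6,6,2,3,5](0) P2=[2,3,4,4,0,0](3)
Move 4: P2 pit1 -> P1=[6,0,6,2,3,5](0) P2=[2,0,5,5,0,0](10)

Answer: 6 0 6 2 3 5 0 2 0 5 5 0 0 10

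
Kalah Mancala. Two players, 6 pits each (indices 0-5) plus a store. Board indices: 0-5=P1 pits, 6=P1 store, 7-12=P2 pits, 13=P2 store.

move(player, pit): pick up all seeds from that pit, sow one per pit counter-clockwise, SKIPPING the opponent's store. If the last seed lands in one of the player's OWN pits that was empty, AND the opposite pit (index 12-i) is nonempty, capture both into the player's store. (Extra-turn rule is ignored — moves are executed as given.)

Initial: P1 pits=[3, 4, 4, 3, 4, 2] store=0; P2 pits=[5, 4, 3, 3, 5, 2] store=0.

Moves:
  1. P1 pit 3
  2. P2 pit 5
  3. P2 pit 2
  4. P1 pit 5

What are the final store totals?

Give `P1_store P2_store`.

Answer: 2 6

Derivation:
Move 1: P1 pit3 -> P1=[3,4,4,0,5,3](1) P2=[5,4,3,3,5,2](0)
Move 2: P2 pit5 -> P1=[4,4,4,0,5,3](1) P2=[5,4,3,3,5,0](1)
Move 3: P2 pit2 -> P1=[0,4,4,0,5,3](1) P2=[5,4,0,4,6,0](6)
Move 4: P1 pit5 -> P1=[0,4,4,0,5,0](2) P2=[6,5,0,4,6,0](6)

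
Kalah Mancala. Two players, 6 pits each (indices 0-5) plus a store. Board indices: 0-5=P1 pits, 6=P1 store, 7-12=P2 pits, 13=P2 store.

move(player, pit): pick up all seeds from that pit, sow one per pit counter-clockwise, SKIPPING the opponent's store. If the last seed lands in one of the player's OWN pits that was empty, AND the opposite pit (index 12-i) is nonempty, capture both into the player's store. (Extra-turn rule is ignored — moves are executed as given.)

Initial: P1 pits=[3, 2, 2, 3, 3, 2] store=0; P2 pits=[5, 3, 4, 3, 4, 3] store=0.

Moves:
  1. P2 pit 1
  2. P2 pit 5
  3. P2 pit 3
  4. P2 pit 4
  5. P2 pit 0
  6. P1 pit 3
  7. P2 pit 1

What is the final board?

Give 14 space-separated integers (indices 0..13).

Move 1: P2 pit1 -> P1=[3,2,2,3,3,2](0) P2=[5,0,5,4,5,3](0)
Move 2: P2 pit5 -> P1=[4,3,2,3,3,2](0) P2=[5,0,5,4,5,0](1)
Move 3: P2 pit3 -> P1=[5,3,2,3,3,2](0) P2=[5,0,5,0,6,1](2)
Move 4: P2 pit4 -> P1=[6,4,3,4,3,2](0) P2=[5,0,5,0,0,2](3)
Move 5: P2 pit0 -> P1=[6,4,3,4,3,2](0) P2=[0,1,6,1,1,3](3)
Move 6: P1 pit3 -> P1=[6,4,3,0,4,3](1) P2=[1,1,6,1,1,3](3)
Move 7: P2 pit1 -> P1=[6,4,3,0,4,3](1) P2=[1,0,7,1,1,3](3)

Answer: 6 4 3 0 4 3 1 1 0 7 1 1 3 3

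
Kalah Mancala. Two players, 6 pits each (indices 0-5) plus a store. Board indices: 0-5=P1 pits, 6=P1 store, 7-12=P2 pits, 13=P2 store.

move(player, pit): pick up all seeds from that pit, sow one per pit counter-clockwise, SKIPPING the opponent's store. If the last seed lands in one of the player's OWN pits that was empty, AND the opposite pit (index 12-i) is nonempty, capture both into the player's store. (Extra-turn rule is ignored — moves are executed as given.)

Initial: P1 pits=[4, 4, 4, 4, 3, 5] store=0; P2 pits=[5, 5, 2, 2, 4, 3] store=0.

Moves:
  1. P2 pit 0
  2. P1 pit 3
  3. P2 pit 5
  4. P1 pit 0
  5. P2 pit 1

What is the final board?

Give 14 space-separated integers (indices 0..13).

Move 1: P2 pit0 -> P1=[4,4,4,4,3,5](0) P2=[0,6,3,3,5,4](0)
Move 2: P1 pit3 -> P1=[4,4,4,0,4,6](1) P2=[1,6,3,3,5,4](0)
Move 3: P2 pit5 -> P1=[5,5,5,0,4,6](1) P2=[1,6,3,3,5,0](1)
Move 4: P1 pit0 -> P1=[0,6,6,1,5,7](1) P2=[1,6,3,3,5,0](1)
Move 5: P2 pit1 -> P1=[1,6,6,1,5,7](1) P2=[1,0,4,4,6,1](2)

Answer: 1 6 6 1 5 7 1 1 0 4 4 6 1 2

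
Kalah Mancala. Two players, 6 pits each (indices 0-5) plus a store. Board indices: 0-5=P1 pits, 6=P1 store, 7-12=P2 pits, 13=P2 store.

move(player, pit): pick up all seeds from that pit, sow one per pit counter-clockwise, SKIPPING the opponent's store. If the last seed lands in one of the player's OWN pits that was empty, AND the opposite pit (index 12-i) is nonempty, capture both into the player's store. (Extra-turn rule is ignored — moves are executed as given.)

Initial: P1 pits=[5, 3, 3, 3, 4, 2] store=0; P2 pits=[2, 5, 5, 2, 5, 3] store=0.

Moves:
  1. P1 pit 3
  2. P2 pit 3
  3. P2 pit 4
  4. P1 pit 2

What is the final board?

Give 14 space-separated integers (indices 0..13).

Answer: 6 4 0 2 6 4 2 2 5 5 0 0 5 1

Derivation:
Move 1: P1 pit3 -> P1=[5,3,3,0,5,3](1) P2=[2,5,5,2,5,3](0)
Move 2: P2 pit3 -> P1=[5,3,3,0,5,3](1) P2=[2,5,5,0,6,4](0)
Move 3: P2 pit4 -> P1=[6,4,4,1,5,3](1) P2=[2,5,5,0,0,5](1)
Move 4: P1 pit2 -> P1=[6,4,0,2,6,4](2) P2=[2,5,5,0,0,5](1)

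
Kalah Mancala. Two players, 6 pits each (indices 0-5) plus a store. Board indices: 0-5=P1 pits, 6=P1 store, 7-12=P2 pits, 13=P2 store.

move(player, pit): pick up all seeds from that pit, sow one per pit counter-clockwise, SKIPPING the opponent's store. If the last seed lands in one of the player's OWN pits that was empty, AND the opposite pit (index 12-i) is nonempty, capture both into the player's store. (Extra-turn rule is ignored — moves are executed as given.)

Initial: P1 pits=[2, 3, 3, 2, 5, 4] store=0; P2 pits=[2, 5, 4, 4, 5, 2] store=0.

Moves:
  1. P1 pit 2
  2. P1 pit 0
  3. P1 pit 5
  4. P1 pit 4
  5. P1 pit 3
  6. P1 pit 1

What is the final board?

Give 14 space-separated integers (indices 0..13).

Answer: 0 0 1 1 2 3 8 4 7 6 2 5 2 0

Derivation:
Move 1: P1 pit2 -> P1=[2,3,0,3,6,5](0) P2=[2,5,4,4,5,2](0)
Move 2: P1 pit0 -> P1=[0,4,0,3,6,5](5) P2=[2,5,4,0,5,2](0)
Move 3: P1 pit5 -> P1=[0,4,0,3,6,0](6) P2=[3,6,5,1,5,2](0)
Move 4: P1 pit4 -> P1=[0,4,0,3,0,1](7) P2=[4,7,6,2,5,2](0)
Move 5: P1 pit3 -> P1=[0,4,0,0,1,2](8) P2=[4,7,6,2,5,2](0)
Move 6: P1 pit1 -> P1=[0,0,1,1,2,3](8) P2=[4,7,6,2,5,2](0)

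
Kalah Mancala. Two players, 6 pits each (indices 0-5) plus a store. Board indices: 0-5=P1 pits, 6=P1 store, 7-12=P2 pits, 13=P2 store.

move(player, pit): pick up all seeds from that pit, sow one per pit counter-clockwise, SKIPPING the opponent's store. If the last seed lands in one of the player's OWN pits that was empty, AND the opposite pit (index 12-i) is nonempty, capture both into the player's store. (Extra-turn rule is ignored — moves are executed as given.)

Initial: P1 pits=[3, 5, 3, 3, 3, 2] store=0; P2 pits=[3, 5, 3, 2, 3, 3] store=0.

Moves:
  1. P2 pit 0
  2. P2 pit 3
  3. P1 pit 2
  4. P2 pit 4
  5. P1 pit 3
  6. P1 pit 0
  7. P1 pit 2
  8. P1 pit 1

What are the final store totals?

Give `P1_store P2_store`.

Move 1: P2 pit0 -> P1=[3,5,3,3,3,2](0) P2=[0,6,4,3,3,3](0)
Move 2: P2 pit3 -> P1=[3,5,3,3,3,2](0) P2=[0,6,4,0,4,4](1)
Move 3: P1 pit2 -> P1=[3,5,0,4,4,3](0) P2=[0,6,4,0,4,4](1)
Move 4: P2 pit4 -> P1=[4,6,0,4,4,3](0) P2=[0,6,4,0,0,5](2)
Move 5: P1 pit3 -> P1=[4,6,0,0,5,4](1) P2=[1,6,4,0,0,5](2)
Move 6: P1 pit0 -> P1=[0,7,1,1,6,4](1) P2=[1,6,4,0,0,5](2)
Move 7: P1 pit2 -> P1=[0,7,0,2,6,4](1) P2=[1,6,4,0,0,5](2)
Move 8: P1 pit1 -> P1=[0,0,1,3,7,5](2) P2=[2,7,4,0,0,5](2)

Answer: 2 2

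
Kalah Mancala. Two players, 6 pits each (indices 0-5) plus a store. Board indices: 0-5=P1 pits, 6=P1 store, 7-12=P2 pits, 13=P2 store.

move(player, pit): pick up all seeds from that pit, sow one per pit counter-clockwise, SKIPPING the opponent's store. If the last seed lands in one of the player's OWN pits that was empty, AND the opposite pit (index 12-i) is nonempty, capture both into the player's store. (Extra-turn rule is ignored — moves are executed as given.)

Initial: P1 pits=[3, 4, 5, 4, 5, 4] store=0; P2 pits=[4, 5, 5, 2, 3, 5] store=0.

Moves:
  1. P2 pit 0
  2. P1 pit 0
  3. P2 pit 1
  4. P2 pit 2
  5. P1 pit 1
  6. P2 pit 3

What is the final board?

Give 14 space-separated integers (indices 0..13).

Answer: 3 1 8 6 6 5 1 1 0 0 0 7 8 3

Derivation:
Move 1: P2 pit0 -> P1=[3,4,5,4,5,4](0) P2=[0,6,6,3,4,5](0)
Move 2: P1 pit0 -> P1=[0,5,6,5,5,4](0) P2=[0,6,6,3,4,5](0)
Move 3: P2 pit1 -> P1=[1,5,6,5,5,4](0) P2=[0,0,7,4,5,6](1)
Move 4: P2 pit2 -> P1=[2,6,7,5,5,4](0) P2=[0,0,0,5,6,7](2)
Move 5: P1 pit1 -> P1=[2,0,8,6,6,5](1) P2=[1,0,0,5,6,7](2)
Move 6: P2 pit3 -> P1=[3,1,8,6,6,5](1) P2=[1,0,0,0,7,8](3)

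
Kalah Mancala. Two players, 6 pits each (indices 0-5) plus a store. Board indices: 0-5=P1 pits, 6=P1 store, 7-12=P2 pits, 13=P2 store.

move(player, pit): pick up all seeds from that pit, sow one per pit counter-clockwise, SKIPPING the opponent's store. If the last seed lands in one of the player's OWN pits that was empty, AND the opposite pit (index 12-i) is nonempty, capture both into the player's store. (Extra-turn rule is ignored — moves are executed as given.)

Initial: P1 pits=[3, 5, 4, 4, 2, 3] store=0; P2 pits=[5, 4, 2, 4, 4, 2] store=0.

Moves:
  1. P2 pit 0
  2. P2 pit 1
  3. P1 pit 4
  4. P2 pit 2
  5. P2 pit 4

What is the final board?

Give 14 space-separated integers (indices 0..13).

Answer: 4 6 5 5 1 4 1 0 0 0 7 0 6 3

Derivation:
Move 1: P2 pit0 -> P1=[3,5,4,4,2,3](0) P2=[0,5,3,5,5,3](0)
Move 2: P2 pit1 -> P1=[3,5,4,4,2,3](0) P2=[0,0,4,6,6,4](1)
Move 3: P1 pit4 -> P1=[3,5,4,4,0,4](1) P2=[0,0,4,6,6,4](1)
Move 4: P2 pit2 -> P1=[3,5,4,4,0,4](1) P2=[0,0,0,7,7,5](2)
Move 5: P2 pit4 -> P1=[4,6,5,5,1,4](1) P2=[0,0,0,7,0,6](3)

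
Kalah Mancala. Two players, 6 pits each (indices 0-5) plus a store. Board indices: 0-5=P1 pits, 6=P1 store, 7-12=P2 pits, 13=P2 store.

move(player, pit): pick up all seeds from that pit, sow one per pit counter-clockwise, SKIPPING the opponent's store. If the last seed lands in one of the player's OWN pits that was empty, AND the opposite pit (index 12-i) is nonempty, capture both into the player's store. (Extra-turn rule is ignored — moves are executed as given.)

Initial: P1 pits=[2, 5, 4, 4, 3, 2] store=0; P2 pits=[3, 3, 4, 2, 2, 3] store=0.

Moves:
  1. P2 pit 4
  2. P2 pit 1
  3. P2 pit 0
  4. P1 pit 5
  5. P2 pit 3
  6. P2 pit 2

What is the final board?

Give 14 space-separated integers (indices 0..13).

Answer: 4 1 4 4 3 0 1 1 1 0 1 2 6 9

Derivation:
Move 1: P2 pit4 -> P1=[2,5,4,4,3,2](0) P2=[3,3,4,2,0,4](1)
Move 2: P2 pit1 -> P1=[2,0,4,4,3,2](0) P2=[3,0,5,3,0,4](7)
Move 3: P2 pit0 -> P1=[2,0,4,4,3,2](0) P2=[0,1,6,4,0,4](7)
Move 4: P1 pit5 -> P1=[2,0,4,4,3,0](1) P2=[1,1,6,4,0,4](7)
Move 5: P2 pit3 -> P1=[3,0,4,4,3,0](1) P2=[1,1,6,0,1,5](8)
Move 6: P2 pit2 -> P1=[4,1,4,4,3,0](1) P2=[1,1,0,1,2,6](9)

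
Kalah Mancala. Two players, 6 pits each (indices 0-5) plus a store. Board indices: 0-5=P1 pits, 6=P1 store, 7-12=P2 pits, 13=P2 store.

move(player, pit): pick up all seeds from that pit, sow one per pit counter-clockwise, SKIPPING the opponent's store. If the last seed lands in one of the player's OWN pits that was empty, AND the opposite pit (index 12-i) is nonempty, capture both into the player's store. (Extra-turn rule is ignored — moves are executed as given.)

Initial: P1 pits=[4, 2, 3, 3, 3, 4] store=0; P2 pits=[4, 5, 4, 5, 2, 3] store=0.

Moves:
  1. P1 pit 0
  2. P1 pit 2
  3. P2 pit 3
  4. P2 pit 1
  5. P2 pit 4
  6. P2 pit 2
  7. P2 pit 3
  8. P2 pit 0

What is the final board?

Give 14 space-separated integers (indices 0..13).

Answer: 3 5 0 5 5 5 1 0 1 1 1 3 8 4

Derivation:
Move 1: P1 pit0 -> P1=[0,3,4,4,4,4](0) P2=[4,5,4,5,2,3](0)
Move 2: P1 pit2 -> P1=[0,3,0,5,5,5](1) P2=[4,5,4,5,2,3](0)
Move 3: P2 pit3 -> P1=[1,4,0,5,5,5](1) P2=[4,5,4,0,3,4](1)
Move 4: P2 pit1 -> P1=[1,4,0,5,5,5](1) P2=[4,0,5,1,4,5](2)
Move 5: P2 pit4 -> P1=[2,5,0,5,5,5](1) P2=[4,0,5,1,0,6](3)
Move 6: P2 pit2 -> P1=[3,5,0,5,5,5](1) P2=[4,0,0,2,1,7](4)
Move 7: P2 pit3 -> P1=[3,5,0,5,5,5](1) P2=[4,0,0,0,2,8](4)
Move 8: P2 pit0 -> P1=[3,5,0,5,5,5](1) P2=[0,1,1,1,3,8](4)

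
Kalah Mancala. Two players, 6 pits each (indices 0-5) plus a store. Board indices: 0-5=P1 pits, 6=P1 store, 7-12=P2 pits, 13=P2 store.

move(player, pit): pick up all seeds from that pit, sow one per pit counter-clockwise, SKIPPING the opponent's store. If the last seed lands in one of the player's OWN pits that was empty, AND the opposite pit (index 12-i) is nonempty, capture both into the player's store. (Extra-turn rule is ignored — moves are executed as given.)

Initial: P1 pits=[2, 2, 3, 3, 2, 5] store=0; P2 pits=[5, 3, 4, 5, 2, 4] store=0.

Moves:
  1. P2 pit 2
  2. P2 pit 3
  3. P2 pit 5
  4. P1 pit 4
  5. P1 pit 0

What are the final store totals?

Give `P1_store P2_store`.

Move 1: P2 pit2 -> P1=[2,2,3,3,2,5](0) P2=[5,3,0,6,3,5](1)
Move 2: P2 pit3 -> P1=[3,3,4,3,2,5](0) P2=[5,3,0,0,4,6](2)
Move 3: P2 pit5 -> P1=[4,4,5,4,3,5](0) P2=[5,3,0,0,4,0](3)
Move 4: P1 pit4 -> P1=[4,4,5,4,0,6](1) P2=[6,3,0,0,4,0](3)
Move 5: P1 pit0 -> P1=[0,5,6,5,0,6](5) P2=[6,0,0,0,4,0](3)

Answer: 5 3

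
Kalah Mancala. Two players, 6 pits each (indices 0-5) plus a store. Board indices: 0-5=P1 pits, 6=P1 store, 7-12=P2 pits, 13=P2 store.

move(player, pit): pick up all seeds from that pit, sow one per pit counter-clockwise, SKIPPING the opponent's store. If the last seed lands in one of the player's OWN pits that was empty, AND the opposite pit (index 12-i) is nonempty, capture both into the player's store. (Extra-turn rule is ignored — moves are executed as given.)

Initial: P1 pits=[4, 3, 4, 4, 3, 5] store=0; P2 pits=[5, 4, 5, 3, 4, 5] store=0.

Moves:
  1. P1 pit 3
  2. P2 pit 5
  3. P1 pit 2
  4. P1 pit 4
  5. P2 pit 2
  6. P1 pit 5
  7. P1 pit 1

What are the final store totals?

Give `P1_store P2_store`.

Move 1: P1 pit3 -> P1=[4,3,4,0,4,6](1) P2=[6,4,5,3,4,5](0)
Move 2: P2 pit5 -> P1=[5,4,5,1,4,6](1) P2=[6,4,5,3,4,0](1)
Move 3: P1 pit2 -> P1=[5,4,0,2,5,7](2) P2=[7,4,5,3,4,0](1)
Move 4: P1 pit4 -> P1=[5,4,0,2,0,8](3) P2=[8,5,6,3,4,0](1)
Move 5: P2 pit2 -> P1=[6,5,0,2,0,8](3) P2=[8,5,0,4,5,1](2)
Move 6: P1 pit5 -> P1=[7,5,0,2,0,0](4) P2=[9,6,1,5,6,2](2)
Move 7: P1 pit1 -> P1=[7,0,1,3,1,1](5) P2=[9,6,1,5,6,2](2)

Answer: 5 2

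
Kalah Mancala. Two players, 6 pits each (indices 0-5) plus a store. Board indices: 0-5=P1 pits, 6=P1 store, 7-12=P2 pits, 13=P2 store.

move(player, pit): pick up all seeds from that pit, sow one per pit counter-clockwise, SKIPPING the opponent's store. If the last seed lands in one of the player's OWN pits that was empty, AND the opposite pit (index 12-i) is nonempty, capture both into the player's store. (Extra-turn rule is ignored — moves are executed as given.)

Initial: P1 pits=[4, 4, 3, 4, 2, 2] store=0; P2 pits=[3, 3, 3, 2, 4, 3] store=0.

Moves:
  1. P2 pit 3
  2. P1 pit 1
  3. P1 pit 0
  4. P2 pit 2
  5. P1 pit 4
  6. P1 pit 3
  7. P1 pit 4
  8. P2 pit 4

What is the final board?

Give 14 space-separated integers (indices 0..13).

Move 1: P2 pit3 -> P1=[4,4,3,4,2,2](0) P2=[3,3,3,0,5,4](0)
Move 2: P1 pit1 -> P1=[4,0,4,5,3,3](0) P2=[3,3,3,0,5,4](0)
Move 3: P1 pit0 -> P1=[0,1,5,6,4,3](0) P2=[3,3,3,0,5,4](0)
Move 4: P2 pit2 -> P1=[0,1,5,6,4,3](0) P2=[3,3,0,1,6,5](0)
Move 5: P1 pit4 -> P1=[0,1,5,6,0,4](1) P2=[4,4,0,1,6,5](0)
Move 6: P1 pit3 -> P1=[0,1,5,0,1,5](2) P2=[5,5,1,1,6,5](0)
Move 7: P1 pit4 -> P1=[0,1,5,0,0,6](2) P2=[5,5,1,1,6,5](0)
Move 8: P2 pit4 -> P1=[1,2,6,1,0,6](2) P2=[5,5,1,1,0,6](1)

Answer: 1 2 6 1 0 6 2 5 5 1 1 0 6 1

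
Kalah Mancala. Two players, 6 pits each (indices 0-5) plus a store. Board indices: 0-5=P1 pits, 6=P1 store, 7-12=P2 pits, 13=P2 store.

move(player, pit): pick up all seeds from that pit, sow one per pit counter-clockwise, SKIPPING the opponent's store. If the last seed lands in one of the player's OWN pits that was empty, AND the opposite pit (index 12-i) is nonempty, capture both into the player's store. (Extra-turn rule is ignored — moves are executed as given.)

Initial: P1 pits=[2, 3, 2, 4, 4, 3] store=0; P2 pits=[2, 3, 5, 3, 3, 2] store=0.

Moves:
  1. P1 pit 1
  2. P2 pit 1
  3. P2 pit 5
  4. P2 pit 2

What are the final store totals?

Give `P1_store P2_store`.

Move 1: P1 pit1 -> P1=[2,0,3,5,5,3](0) P2=[2,3,5,3,3,2](0)
Move 2: P2 pit1 -> P1=[2,0,3,5,5,3](0) P2=[2,0,6,4,4,2](0)
Move 3: P2 pit5 -> P1=[3,0,3,5,5,3](0) P2=[2,0,6,4,4,0](1)
Move 4: P2 pit2 -> P1=[4,1,3,5,5,3](0) P2=[2,0,0,5,5,1](2)

Answer: 0 2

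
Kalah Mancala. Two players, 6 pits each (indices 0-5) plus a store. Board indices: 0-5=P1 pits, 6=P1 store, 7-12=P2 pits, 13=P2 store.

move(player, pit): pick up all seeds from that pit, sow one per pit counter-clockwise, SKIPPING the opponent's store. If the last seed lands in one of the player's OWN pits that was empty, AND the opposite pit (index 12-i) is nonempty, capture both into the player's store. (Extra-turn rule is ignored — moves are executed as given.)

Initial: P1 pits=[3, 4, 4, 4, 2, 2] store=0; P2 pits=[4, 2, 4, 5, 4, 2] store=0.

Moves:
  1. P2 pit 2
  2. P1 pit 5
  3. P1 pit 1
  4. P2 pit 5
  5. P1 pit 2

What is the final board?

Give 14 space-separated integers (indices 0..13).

Move 1: P2 pit2 -> P1=[3,4,4,4,2,2](0) P2=[4,2,0,6,5,3](1)
Move 2: P1 pit5 -> P1=[3,4,4,4,2,0](1) P2=[5,2,0,6,5,3](1)
Move 3: P1 pit1 -> P1=[3,0,5,5,3,0](7) P2=[0,2,0,6,5,3](1)
Move 4: P2 pit5 -> P1=[4,1,5,5,3,0](7) P2=[0,2,0,6,5,0](2)
Move 5: P1 pit2 -> P1=[4,1,0,6,4,1](8) P2=[1,2,0,6,5,0](2)

Answer: 4 1 0 6 4 1 8 1 2 0 6 5 0 2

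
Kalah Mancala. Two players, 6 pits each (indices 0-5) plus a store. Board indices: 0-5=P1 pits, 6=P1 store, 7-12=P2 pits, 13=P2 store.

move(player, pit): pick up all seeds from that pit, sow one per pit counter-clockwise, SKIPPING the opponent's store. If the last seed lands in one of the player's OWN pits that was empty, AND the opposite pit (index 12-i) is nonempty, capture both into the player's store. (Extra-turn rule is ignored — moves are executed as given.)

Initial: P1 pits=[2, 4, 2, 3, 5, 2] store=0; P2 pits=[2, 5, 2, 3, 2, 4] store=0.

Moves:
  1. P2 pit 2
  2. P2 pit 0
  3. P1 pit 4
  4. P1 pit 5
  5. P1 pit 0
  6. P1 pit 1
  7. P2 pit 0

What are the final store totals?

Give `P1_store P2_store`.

Answer: 3 4

Derivation:
Move 1: P2 pit2 -> P1=[2,4,2,3,5,2](0) P2=[2,5,0,4,3,4](0)
Move 2: P2 pit0 -> P1=[2,4,2,0,5,2](0) P2=[0,6,0,4,3,4](4)
Move 3: P1 pit4 -> P1=[2,4,2,0,0,3](1) P2=[1,7,1,4,3,4](4)
Move 4: P1 pit5 -> P1=[2,4,2,0,0,0](2) P2=[2,8,1,4,3,4](4)
Move 5: P1 pit0 -> P1=[0,5,3,0,0,0](2) P2=[2,8,1,4,3,4](4)
Move 6: P1 pit1 -> P1=[0,0,4,1,1,1](3) P2=[2,8,1,4,3,4](4)
Move 7: P2 pit0 -> P1=[0,0,4,1,1,1](3) P2=[0,9,2,4,3,4](4)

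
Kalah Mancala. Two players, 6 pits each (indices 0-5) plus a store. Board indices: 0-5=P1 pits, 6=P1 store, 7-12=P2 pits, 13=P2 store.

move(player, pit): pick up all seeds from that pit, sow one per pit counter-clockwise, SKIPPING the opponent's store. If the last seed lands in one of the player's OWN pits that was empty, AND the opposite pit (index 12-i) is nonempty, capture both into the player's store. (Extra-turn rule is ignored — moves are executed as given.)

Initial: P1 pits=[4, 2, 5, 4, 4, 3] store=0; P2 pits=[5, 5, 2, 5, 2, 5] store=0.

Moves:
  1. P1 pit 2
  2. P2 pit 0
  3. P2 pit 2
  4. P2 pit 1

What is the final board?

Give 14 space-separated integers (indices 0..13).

Answer: 5 2 0 5 5 4 1 0 0 1 8 5 8 2

Derivation:
Move 1: P1 pit2 -> P1=[4,2,0,5,5,4](1) P2=[6,5,2,5,2,5](0)
Move 2: P2 pit0 -> P1=[4,2,0,5,5,4](1) P2=[0,6,3,6,3,6](1)
Move 3: P2 pit2 -> P1=[4,2,0,5,5,4](1) P2=[0,6,0,7,4,7](1)
Move 4: P2 pit1 -> P1=[5,2,0,5,5,4](1) P2=[0,0,1,8,5,8](2)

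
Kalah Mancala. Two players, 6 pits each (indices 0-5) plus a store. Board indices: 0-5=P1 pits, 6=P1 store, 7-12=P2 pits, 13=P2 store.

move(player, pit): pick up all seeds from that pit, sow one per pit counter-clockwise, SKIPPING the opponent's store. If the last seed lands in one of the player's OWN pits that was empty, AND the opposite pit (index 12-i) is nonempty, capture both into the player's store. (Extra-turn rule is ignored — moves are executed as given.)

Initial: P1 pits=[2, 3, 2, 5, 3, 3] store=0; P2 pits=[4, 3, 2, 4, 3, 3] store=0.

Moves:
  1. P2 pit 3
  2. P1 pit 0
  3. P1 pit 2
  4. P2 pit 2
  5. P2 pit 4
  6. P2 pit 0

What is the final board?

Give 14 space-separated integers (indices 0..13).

Move 1: P2 pit3 -> P1=[3,3,2,5,3,3](0) P2=[4,3,2,0,4,4](1)
Move 2: P1 pit0 -> P1=[0,4,3,6,3,3](0) P2=[4,3,2,0,4,4](1)
Move 3: P1 pit2 -> P1=[0,4,0,7,4,4](0) P2=[4,3,2,0,4,4](1)
Move 4: P2 pit2 -> P1=[0,4,0,7,4,4](0) P2=[4,3,0,1,5,4](1)
Move 5: P2 pit4 -> P1=[1,5,1,7,4,4](0) P2=[4,3,0,1,0,5](2)
Move 6: P2 pit0 -> P1=[1,0,1,7,4,4](0) P2=[0,4,1,2,0,5](8)

Answer: 1 0 1 7 4 4 0 0 4 1 2 0 5 8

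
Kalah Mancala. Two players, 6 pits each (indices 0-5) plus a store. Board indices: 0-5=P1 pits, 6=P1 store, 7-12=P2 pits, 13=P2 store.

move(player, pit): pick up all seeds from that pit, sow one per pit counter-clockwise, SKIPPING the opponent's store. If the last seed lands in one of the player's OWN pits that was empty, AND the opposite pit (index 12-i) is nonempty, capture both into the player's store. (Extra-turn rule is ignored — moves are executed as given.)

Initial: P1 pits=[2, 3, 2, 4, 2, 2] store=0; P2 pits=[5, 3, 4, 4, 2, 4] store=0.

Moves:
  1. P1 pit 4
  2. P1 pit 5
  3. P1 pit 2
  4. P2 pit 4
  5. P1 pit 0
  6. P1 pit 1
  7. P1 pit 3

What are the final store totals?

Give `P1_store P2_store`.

Move 1: P1 pit4 -> P1=[2,3,2,4,0,3](1) P2=[5,3,4,4,2,4](0)
Move 2: P1 pit5 -> P1=[2,3,2,4,0,0](2) P2=[6,4,4,4,2,4](0)
Move 3: P1 pit2 -> P1=[2,3,0,5,0,0](7) P2=[6,0,4,4,2,4](0)
Move 4: P2 pit4 -> P1=[2,3,0,5,0,0](7) P2=[6,0,4,4,0,5](1)
Move 5: P1 pit0 -> P1=[0,4,0,5,0,0](12) P2=[6,0,4,0,0,5](1)
Move 6: P1 pit1 -> P1=[0,0,1,6,1,0](19) P2=[0,0,4,0,0,5](1)
Move 7: P1 pit3 -> P1=[0,0,1,0,2,1](20) P2=[1,1,5,0,0,5](1)

Answer: 20 1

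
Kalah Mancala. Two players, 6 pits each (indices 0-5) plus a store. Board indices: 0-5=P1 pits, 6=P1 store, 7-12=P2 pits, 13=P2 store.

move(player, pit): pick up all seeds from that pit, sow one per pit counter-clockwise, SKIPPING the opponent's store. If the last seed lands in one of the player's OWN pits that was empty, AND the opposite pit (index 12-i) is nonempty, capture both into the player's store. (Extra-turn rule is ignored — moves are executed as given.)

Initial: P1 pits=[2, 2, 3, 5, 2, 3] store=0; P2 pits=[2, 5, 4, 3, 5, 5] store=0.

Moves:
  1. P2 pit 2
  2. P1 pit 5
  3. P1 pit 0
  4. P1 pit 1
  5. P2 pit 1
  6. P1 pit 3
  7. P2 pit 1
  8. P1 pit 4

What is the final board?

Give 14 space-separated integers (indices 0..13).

Move 1: P2 pit2 -> P1=[2,2,3,5,2,3](0) P2=[2,5,0,4,6,6](1)
Move 2: P1 pit5 -> P1=[2,2,3,5,2,0](1) P2=[3,6,0,4,6,6](1)
Move 3: P1 pit0 -> P1=[0,3,4,5,2,0](1) P2=[3,6,0,4,6,6](1)
Move 4: P1 pit1 -> P1=[0,0,5,6,3,0](1) P2=[3,6,0,4,6,6](1)
Move 5: P2 pit1 -> P1=[1,0,5,6,3,0](1) P2=[3,0,1,5,7,7](2)
Move 6: P1 pit3 -> P1=[1,0,5,0,4,1](2) P2=[4,1,2,5,7,7](2)
Move 7: P2 pit1 -> P1=[1,0,5,0,4,1](2) P2=[4,0,3,5,7,7](2)
Move 8: P1 pit4 -> P1=[1,0,5,0,0,2](3) P2=[5,1,3,5,7,7](2)

Answer: 1 0 5 0 0 2 3 5 1 3 5 7 7 2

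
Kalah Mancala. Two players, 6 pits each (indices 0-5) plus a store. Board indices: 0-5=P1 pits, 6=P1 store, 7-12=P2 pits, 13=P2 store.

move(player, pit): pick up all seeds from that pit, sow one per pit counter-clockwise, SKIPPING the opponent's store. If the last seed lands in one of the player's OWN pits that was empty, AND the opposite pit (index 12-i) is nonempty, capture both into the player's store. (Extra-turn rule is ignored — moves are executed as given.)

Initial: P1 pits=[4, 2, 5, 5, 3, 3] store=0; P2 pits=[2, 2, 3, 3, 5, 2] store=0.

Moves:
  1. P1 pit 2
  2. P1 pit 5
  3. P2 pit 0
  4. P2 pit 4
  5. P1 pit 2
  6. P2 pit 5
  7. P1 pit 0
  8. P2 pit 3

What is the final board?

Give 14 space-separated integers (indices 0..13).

Answer: 1 5 1 9 5 1 3 0 4 5 0 1 1 3

Derivation:
Move 1: P1 pit2 -> P1=[4,2,0,6,4,4](1) P2=[3,2,3,3,5,2](0)
Move 2: P1 pit5 -> P1=[4,2,0,6,4,0](2) P2=[4,3,4,3,5,2](0)
Move 3: P2 pit0 -> P1=[4,2,0,6,4,0](2) P2=[0,4,5,4,6,2](0)
Move 4: P2 pit4 -> P1=[5,3,1,7,4,0](2) P2=[0,4,5,4,0,3](1)
Move 5: P1 pit2 -> P1=[5,3,0,8,4,0](2) P2=[0,4,5,4,0,3](1)
Move 6: P2 pit5 -> P1=[6,4,0,8,4,0](2) P2=[0,4,5,4,0,0](2)
Move 7: P1 pit0 -> P1=[0,5,1,9,5,1](3) P2=[0,4,5,4,0,0](2)
Move 8: P2 pit3 -> P1=[1,5,1,9,5,1](3) P2=[0,4,5,0,1,1](3)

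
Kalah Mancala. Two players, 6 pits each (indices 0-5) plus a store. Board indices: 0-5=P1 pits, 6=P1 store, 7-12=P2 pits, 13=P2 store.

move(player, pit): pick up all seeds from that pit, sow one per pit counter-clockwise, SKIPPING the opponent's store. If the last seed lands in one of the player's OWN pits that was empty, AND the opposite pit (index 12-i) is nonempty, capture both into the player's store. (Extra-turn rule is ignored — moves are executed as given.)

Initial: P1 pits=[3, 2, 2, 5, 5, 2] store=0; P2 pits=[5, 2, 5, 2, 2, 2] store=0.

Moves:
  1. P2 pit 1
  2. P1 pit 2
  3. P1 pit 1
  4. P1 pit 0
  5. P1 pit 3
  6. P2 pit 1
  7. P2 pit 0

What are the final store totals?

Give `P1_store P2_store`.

Move 1: P2 pit1 -> P1=[3,2,2,5,5,2](0) P2=[5,0,6,3,2,2](0)
Move 2: P1 pit2 -> P1=[3,2,0,6,6,2](0) P2=[5,0,6,3,2,2](0)
Move 3: P1 pit1 -> P1=[3,0,1,7,6,2](0) P2=[5,0,6,3,2,2](0)
Move 4: P1 pit0 -> P1=[0,1,2,8,6,2](0) P2=[5,0,6,3,2,2](0)
Move 5: P1 pit3 -> P1=[0,1,2,0,7,3](1) P2=[6,1,7,4,3,2](0)
Move 6: P2 pit1 -> P1=[0,1,2,0,7,3](1) P2=[6,0,8,4,3,2](0)
Move 7: P2 pit0 -> P1=[0,1,2,0,7,3](1) P2=[0,1,9,5,4,3](1)

Answer: 1 1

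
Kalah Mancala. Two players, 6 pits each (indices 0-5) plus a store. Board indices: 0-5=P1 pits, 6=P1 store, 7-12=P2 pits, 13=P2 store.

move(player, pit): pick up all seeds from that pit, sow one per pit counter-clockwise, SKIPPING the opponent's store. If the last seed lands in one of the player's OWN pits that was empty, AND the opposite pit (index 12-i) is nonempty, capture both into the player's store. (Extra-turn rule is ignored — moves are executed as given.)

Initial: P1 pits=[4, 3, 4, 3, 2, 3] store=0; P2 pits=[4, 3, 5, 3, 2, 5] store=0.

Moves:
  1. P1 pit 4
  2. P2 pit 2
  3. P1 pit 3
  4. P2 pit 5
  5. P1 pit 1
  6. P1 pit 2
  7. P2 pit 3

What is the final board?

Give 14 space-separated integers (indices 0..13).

Move 1: P1 pit4 -> P1=[4,3,4,3,0,4](1) P2=[4,3,5,3,2,5](0)
Move 2: P2 pit2 -> P1=[5,3,4,3,0,4](1) P2=[4,3,0,4,3,6](1)
Move 3: P1 pit3 -> P1=[5,3,4,0,1,5](2) P2=[4,3,0,4,3,6](1)
Move 4: P2 pit5 -> P1=[6,4,5,1,2,5](2) P2=[4,3,0,4,3,0](2)
Move 5: P1 pit1 -> P1=[6,0,6,2,3,6](2) P2=[4,3,0,4,3,0](2)
Move 6: P1 pit2 -> P1=[6,0,0,3,4,7](3) P2=[5,4,0,4,3,0](2)
Move 7: P2 pit3 -> P1=[7,0,0,3,4,7](3) P2=[5,4,0,0,4,1](3)

Answer: 7 0 0 3 4 7 3 5 4 0 0 4 1 3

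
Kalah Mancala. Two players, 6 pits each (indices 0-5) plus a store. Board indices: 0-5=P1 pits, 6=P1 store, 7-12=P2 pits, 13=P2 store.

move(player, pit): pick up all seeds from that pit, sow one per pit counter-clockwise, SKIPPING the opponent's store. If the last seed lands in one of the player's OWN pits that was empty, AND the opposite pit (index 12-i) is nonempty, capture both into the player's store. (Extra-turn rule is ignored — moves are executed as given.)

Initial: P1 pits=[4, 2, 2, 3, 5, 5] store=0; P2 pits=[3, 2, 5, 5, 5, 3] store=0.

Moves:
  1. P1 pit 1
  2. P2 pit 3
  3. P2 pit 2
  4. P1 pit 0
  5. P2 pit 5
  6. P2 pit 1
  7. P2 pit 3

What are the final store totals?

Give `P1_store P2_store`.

Answer: 1 5

Derivation:
Move 1: P1 pit1 -> P1=[4,0,3,4,5,5](0) P2=[3,2,5,5,5,3](0)
Move 2: P2 pit3 -> P1=[5,1,3,4,5,5](0) P2=[3,2,5,0,6,4](1)
Move 3: P2 pit2 -> P1=[6,1,3,4,5,5](0) P2=[3,2,0,1,7,5](2)
Move 4: P1 pit0 -> P1=[0,2,4,5,6,6](1) P2=[3,2,0,1,7,5](2)
Move 5: P2 pit5 -> P1=[1,3,5,6,6,6](1) P2=[3,2,0,1,7,0](3)
Move 6: P2 pit1 -> P1=[1,3,5,6,6,6](1) P2=[3,0,1,2,7,0](3)
Move 7: P2 pit3 -> P1=[0,3,5,6,6,6](1) P2=[3,0,1,0,8,0](5)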